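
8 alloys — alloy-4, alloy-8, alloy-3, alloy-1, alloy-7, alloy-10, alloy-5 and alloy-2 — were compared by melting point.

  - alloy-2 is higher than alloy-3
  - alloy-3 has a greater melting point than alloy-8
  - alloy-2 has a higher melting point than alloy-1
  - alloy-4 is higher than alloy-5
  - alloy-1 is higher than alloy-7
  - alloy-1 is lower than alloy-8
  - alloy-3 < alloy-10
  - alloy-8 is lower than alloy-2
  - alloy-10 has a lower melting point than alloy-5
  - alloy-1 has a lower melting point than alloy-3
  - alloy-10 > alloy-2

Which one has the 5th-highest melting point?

alloy-3

Chaining the given pairs: alloy-7 < alloy-1 < alloy-8 < alloy-3 < alloy-2 < alloy-10 < alloy-5 < alloy-4.
The 5th largest is alloy-3.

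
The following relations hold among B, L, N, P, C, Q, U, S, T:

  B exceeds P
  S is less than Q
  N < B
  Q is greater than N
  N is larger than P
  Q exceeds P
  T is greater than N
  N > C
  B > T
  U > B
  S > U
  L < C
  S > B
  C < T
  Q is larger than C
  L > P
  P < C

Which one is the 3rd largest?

The consecutive relations fix a unique order: P < L < C < N < T < B < U < S < Q.
The 3rd largest is U.

U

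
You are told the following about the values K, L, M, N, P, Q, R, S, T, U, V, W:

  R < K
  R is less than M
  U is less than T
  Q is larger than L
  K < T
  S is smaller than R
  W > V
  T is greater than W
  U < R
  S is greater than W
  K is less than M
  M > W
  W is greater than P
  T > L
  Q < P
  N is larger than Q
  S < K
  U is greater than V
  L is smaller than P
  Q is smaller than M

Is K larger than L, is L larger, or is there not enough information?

K

The relevant relations are L < Q; Q < P; P < W; W < S; S < R; R < K.
Together: L < Q < P < W < S < R < K.
So K is larger.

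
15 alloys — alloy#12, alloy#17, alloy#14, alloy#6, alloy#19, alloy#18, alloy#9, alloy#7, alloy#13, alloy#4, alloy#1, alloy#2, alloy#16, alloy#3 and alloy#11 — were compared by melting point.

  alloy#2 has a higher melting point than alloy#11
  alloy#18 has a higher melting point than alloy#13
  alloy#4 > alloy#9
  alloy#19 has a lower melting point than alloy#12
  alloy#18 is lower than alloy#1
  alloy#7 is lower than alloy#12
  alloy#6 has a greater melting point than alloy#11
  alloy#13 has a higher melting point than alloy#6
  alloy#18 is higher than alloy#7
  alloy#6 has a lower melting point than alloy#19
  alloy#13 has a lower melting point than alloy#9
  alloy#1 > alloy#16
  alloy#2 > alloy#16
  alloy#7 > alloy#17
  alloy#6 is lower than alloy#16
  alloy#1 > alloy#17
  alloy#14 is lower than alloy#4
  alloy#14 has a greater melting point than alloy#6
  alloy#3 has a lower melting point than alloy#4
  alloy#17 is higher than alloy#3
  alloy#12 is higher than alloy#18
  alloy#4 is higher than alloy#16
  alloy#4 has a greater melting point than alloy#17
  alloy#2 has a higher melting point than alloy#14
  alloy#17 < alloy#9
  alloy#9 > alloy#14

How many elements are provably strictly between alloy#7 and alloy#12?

1

The relations place alloy#7 below alloy#12. An element lies strictly between them when it is forced above alloy#7 and also forced below alloy#12.
Above alloy#7: {alloy#18, alloy#1}. Below alloy#12: {alloy#3, alloy#11, alloy#6, alloy#13, alloy#19, alloy#17, alloy#18}.
Intersection: {alloy#18} — 1.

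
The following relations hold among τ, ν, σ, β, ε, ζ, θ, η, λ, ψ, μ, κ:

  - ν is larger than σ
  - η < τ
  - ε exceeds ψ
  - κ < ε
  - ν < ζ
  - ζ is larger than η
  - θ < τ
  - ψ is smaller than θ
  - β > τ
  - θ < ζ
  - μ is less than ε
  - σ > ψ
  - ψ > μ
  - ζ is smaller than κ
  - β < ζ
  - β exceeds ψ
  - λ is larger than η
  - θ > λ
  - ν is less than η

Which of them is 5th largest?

Chaining the given pairs: μ < ψ < σ < ν < η < λ < θ < τ < β < ζ < κ < ε.
The 5th largest is τ.

τ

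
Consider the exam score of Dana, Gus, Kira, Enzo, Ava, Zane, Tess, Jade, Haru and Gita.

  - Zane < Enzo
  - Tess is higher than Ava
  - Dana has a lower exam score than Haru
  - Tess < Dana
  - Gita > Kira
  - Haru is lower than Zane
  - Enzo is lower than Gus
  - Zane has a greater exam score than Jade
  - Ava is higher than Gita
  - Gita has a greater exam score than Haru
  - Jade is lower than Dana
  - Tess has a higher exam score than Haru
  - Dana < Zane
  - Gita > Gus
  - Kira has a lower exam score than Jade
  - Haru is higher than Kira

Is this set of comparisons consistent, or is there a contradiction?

inconsistent

Chaining the given relations yields Dana < Haru < Zane < Enzo < Gus < Gita < Ava < Tess, so Dana < Tess. But one relation states Tess < Dana. These cannot both hold.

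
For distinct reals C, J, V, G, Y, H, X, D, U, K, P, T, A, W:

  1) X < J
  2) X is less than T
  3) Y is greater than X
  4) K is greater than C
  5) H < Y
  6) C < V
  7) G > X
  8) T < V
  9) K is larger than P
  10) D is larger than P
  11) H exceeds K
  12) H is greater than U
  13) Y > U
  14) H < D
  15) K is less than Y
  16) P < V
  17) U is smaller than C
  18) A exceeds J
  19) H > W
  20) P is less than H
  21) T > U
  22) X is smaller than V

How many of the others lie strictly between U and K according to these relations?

The relations place U below K. An element lies strictly between them when it is forced above U and also forced below K.
Above U: {C, T, H, Y, D, V}. Below K: {C, P}.
Intersection: {C} — 1.

1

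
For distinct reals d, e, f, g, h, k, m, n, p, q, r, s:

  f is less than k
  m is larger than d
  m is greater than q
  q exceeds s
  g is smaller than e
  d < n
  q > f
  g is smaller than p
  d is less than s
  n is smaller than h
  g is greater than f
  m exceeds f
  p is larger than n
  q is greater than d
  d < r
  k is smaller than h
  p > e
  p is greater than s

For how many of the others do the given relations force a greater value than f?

From f the given relations immediately reach k, g, q, m.
From those, e, p, h — 7 in total.
Nothing else is reachable above f; 7 in all.

7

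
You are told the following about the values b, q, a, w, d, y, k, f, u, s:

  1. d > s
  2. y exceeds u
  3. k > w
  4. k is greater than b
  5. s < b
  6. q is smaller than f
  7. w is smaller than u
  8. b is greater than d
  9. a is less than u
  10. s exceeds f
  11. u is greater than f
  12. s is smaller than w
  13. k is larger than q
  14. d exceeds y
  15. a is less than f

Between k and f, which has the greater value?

f < s < w < u < y < d < b < k, by transitivity through s, w, u, y, d, b.
So f < k; k is the larger of the two.

k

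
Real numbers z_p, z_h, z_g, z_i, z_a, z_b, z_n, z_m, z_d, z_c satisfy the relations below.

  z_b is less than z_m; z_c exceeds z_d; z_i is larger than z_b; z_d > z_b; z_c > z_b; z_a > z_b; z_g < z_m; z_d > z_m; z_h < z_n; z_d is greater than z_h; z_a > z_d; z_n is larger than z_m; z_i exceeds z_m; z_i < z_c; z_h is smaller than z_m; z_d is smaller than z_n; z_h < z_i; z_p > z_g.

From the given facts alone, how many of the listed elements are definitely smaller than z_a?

5

From z_a the given relations immediately reach z_b, z_d.
From those, z_h, z_m — 4 in total.
From those, z_g — 5 in total.
Nothing else is reachable below z_a; 5 in all.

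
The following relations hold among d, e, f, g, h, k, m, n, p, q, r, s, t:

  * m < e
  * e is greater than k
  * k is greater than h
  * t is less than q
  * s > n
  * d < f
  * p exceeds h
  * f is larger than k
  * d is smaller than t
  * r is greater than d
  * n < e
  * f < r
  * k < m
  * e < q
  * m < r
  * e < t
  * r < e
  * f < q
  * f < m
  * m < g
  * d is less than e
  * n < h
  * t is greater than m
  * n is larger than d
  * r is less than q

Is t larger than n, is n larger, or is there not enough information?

t

Following the relations from n: n < h < k < f < m < r < e < t.
So t is larger.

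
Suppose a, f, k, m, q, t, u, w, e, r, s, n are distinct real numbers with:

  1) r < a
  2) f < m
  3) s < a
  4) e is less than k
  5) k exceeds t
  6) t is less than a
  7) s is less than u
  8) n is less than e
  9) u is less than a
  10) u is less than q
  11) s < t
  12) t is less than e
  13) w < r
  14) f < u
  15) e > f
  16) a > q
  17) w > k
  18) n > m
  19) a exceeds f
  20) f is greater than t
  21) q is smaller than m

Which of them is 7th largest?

Chaining the given pairs: s < t < f < u < q < m < n < e < k < w < r < a.
Counting 7 from the largest end gives m.

m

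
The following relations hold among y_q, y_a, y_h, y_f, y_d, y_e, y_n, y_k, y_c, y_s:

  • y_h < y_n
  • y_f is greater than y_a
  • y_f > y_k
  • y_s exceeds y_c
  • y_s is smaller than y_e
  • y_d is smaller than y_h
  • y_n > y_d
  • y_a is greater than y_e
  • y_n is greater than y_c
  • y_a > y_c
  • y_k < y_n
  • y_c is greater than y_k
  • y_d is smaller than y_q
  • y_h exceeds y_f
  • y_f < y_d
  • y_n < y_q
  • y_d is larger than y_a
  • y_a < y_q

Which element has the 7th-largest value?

y_e

Chaining the given pairs: y_k < y_c < y_s < y_e < y_a < y_f < y_d < y_h < y_n < y_q.
Counting 7 from the largest end gives y_e.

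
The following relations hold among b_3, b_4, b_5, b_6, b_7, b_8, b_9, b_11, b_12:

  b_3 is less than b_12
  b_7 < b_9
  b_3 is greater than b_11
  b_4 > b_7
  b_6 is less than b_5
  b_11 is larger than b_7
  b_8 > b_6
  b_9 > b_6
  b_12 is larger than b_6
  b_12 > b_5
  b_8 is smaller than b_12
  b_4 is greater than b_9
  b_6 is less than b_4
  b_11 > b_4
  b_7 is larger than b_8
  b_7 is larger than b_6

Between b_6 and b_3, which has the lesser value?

The relevant relations are b_6 < b_8; b_8 < b_7; b_7 < b_4; b_4 < b_11; b_11 < b_3.
Chaining these gives b_6 < b_8 < b_7 < b_4 < b_11 < b_3.
So b_6 < b_3; b_6 is the smaller of the two.

b_6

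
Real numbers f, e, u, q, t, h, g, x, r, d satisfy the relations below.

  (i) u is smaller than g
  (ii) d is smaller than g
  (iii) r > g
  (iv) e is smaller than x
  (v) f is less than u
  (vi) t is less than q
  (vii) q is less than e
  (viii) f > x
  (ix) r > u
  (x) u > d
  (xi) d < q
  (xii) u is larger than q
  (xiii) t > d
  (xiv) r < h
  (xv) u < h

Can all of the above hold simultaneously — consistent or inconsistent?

consistent

The single ordering d < t < q < e < x < f < u < g < r < h satisfies every listed relation, so no contradiction arises.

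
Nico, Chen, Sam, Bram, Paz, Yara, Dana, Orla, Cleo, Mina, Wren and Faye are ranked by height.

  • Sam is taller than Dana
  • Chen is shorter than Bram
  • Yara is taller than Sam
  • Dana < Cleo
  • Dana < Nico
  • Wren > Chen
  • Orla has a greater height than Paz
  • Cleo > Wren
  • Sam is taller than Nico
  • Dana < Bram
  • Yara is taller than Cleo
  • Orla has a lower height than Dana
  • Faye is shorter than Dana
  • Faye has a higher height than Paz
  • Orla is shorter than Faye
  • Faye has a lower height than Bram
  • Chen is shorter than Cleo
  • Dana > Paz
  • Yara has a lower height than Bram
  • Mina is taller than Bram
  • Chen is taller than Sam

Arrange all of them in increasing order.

The consecutive links are each given: Paz < Orla; Orla < Faye; Faye < Dana; Dana < Nico; Nico < Sam; Sam < Chen; Chen < Wren; Wren < Cleo; Cleo < Yara; Yara < Bram; Bram < Mina.

Paz < Orla < Faye < Dana < Nico < Sam < Chen < Wren < Cleo < Yara < Bram < Mina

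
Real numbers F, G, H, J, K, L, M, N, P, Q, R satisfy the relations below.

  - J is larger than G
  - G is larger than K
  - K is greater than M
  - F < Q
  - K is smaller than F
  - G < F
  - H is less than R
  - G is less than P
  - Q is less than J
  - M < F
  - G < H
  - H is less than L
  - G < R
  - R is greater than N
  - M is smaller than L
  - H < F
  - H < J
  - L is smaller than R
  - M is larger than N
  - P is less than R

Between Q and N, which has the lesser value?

N

Link the given pairs in sequence: N < M; M < K; K < G; G < H; H < F; F < Q.
Together: N < M < K < G < H < F < Q.
So N < Q; N is the smaller of the two.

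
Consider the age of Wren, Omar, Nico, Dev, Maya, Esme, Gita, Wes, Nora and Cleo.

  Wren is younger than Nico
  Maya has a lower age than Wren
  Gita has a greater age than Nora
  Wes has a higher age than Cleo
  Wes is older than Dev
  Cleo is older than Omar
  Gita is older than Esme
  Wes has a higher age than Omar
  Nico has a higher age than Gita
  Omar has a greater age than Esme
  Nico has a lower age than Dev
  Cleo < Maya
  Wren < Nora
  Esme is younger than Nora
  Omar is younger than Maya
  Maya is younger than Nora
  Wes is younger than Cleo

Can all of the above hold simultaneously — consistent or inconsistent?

inconsistent

Chaining the given relations yields Cleo < Maya < Wren < Nora < Gita < Nico < Dev < Wes, so Cleo < Wes. But one relation states Wes < Cleo. These cannot both hold.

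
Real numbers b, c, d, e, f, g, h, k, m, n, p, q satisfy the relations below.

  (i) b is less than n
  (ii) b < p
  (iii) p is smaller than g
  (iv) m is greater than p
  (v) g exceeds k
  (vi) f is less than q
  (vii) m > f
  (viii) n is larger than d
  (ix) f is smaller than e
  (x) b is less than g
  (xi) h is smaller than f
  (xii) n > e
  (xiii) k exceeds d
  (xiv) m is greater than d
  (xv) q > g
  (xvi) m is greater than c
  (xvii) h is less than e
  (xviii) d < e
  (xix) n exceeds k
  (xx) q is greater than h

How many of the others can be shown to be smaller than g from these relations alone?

The elements the relations force below g are b, p, d, k — no chain reaches any other.
That is 4.

4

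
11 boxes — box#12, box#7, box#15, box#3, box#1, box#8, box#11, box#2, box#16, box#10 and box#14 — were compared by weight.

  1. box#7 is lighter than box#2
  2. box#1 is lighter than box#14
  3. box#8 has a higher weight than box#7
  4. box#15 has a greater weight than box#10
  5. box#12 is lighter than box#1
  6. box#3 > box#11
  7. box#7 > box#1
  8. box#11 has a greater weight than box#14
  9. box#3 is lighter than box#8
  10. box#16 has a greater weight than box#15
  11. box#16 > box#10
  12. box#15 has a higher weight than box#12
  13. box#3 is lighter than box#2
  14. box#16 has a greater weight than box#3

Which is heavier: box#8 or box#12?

box#12 < box#1 and box#1 < box#14 give box#12 < box#14.
Then box#14 < box#11 extends the chain to box#11.
With box#11 < box#3: box#12 < box#1 < box#14 < box#11 < box#3.
Then box#3 < box#8 extends the chain to box#8.
So box#12 < box#8; box#8 is the heavier of the two.

box#8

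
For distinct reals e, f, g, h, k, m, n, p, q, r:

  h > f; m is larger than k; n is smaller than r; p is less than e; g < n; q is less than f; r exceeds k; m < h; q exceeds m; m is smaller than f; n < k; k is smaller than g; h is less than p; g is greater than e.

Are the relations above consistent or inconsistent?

We have n < k stated directly, yet also k < m < q < f < h < p < e < g < n by chaining the others — so k < n. Contradiction.

inconsistent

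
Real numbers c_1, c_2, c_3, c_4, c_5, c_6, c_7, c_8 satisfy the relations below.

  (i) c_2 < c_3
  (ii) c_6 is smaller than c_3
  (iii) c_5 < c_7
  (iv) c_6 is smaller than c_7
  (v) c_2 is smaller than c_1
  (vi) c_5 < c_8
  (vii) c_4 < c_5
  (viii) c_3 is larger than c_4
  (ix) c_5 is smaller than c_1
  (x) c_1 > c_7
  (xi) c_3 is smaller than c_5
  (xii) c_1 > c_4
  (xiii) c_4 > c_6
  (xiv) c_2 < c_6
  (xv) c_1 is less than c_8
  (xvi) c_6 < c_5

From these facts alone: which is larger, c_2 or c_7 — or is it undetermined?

c_7

c_2 < c_6 and c_6 < c_4 give c_2 < c_4.
With c_4 < c_3: c_2 < c_6 < c_4 < c_3.
With c_3 < c_5: c_2 < c_6 < c_4 < c_3 < c_5.
With c_5 < c_7: c_2 < c_6 < c_4 < c_3 < c_5 < c_7.
So c_7 is larger.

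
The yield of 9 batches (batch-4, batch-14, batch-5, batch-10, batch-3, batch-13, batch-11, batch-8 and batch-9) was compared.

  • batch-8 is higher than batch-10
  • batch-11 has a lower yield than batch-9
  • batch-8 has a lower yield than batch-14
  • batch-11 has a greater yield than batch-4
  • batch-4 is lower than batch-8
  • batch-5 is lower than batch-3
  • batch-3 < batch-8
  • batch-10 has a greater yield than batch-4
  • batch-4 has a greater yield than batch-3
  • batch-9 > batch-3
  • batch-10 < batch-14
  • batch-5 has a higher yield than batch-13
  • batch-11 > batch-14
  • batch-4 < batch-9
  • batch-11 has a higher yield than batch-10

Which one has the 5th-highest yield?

batch-10

Piecing the relations together gives one ordering: batch-13 < batch-5 < batch-3 < batch-4 < batch-10 < batch-8 < batch-14 < batch-11 < batch-9.
Counting 5 from the largest end gives batch-10.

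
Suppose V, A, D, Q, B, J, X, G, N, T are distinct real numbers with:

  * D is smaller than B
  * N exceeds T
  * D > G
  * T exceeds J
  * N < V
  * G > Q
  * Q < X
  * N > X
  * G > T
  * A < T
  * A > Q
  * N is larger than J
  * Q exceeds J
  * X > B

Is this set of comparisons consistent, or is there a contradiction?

Every relation is compatible with J < Q < A < T < G < D < B < X < N < V; the set is consistent.

consistent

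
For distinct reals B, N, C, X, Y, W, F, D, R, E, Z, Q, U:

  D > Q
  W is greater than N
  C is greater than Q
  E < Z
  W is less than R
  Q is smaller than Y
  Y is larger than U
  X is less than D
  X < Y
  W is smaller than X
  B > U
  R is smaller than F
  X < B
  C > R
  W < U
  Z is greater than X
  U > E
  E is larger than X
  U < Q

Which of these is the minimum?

N

Chaining upward from N: directly above it, W; then X, R, U; then E, Q, Y, F, C, Z, D, B.
That covers every other element, and nothing is given below N, so N is the minimum.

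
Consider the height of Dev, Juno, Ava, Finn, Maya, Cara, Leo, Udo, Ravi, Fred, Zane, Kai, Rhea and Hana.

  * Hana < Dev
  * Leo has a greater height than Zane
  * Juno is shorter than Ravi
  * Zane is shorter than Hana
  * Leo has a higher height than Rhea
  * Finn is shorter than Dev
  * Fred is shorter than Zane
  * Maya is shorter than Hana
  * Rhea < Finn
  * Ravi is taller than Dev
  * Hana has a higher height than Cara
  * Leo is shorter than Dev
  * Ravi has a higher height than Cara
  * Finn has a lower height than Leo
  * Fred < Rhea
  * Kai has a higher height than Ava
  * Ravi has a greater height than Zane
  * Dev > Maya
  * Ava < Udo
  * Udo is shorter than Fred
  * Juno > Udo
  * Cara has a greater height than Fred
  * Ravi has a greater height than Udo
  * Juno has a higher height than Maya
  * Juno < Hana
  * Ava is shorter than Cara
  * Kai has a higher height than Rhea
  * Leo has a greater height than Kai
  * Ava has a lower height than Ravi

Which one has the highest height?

Ravi

Ava is not greatest since Ava < Udo; Maya is not greatest since Maya < Dev; Udo is not greatest since Udo < Juno; Fred is not greatest since Fred < Rhea; Rhea is not greatest since Rhea < Kai; Juno is not greatest since Juno < Ravi; Kai is not greatest since Kai < Leo; Finn is not greatest since Finn < Leo; Cara is not greatest since Cara < Hana; Zane is not greatest since Zane < Hana; Leo is not greatest since Leo < Dev; Hana is not greatest since Hana < Dev; Dev is not greatest since Dev < Ravi.
Only Ravi has nothing above it, so Ravi is the highest height.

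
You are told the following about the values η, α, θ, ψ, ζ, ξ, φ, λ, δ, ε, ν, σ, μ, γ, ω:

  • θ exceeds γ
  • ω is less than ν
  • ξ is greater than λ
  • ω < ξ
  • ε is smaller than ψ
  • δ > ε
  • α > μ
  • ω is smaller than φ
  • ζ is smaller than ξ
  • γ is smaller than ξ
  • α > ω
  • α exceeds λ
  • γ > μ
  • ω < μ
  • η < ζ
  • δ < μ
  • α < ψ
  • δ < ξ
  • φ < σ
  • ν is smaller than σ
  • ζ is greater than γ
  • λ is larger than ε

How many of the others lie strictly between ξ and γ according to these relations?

1

The relations place γ below ξ. An element lies strictly between them when it is forced above γ and also forced below ξ.
Above γ: {ζ, θ}. Below ξ: {ε, ω, δ, μ, η, λ, ζ}.
Intersection: {ζ} — 1.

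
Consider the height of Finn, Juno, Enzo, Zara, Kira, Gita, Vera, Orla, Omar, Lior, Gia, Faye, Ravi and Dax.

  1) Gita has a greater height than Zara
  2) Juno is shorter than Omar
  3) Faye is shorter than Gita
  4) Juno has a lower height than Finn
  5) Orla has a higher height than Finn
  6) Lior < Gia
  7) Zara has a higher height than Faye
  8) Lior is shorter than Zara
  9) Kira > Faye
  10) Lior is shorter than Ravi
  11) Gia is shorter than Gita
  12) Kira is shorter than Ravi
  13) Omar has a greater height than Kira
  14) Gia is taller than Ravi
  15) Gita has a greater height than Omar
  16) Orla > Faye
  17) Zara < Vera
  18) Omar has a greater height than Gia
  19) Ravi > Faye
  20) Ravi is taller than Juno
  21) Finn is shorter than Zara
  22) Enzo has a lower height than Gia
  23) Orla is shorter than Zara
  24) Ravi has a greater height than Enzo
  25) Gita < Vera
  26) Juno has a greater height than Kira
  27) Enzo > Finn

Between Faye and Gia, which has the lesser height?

Faye

The relevant relations are Faye < Kira; Kira < Juno; Juno < Finn; Finn < Enzo; Enzo < Ravi; Ravi < Gia.
Chaining these gives Faye < Kira < Juno < Finn < Enzo < Ravi < Gia.
So Faye < Gia; Faye is the shorter of the two.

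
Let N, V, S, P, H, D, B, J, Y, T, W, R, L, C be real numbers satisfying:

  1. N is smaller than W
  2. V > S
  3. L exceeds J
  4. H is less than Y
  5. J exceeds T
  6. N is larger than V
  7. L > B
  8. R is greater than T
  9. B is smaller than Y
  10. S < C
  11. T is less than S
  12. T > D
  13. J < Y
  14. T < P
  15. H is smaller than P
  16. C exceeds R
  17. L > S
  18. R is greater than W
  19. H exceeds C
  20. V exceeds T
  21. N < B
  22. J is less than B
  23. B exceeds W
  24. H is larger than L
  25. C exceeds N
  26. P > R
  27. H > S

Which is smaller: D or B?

D

D < T and T < S give D < S.
With S < V: D < T < S < V.
With V < N: D < T < S < V < N.
With N < W: D < T < S < V < N < W.
With W < B: D < T < S < V < N < W < B.
So D < B; D is the smaller of the two.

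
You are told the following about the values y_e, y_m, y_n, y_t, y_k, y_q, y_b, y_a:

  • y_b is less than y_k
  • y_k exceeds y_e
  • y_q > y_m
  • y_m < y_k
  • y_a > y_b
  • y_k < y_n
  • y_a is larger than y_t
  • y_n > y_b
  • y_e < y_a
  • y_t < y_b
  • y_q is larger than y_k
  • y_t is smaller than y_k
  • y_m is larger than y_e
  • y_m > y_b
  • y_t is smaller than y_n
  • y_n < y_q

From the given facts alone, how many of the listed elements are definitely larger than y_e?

The elements the relations force above y_e are y_m, y_k, y_n, y_q, y_a — no chain reaches any other.
That is 5.

5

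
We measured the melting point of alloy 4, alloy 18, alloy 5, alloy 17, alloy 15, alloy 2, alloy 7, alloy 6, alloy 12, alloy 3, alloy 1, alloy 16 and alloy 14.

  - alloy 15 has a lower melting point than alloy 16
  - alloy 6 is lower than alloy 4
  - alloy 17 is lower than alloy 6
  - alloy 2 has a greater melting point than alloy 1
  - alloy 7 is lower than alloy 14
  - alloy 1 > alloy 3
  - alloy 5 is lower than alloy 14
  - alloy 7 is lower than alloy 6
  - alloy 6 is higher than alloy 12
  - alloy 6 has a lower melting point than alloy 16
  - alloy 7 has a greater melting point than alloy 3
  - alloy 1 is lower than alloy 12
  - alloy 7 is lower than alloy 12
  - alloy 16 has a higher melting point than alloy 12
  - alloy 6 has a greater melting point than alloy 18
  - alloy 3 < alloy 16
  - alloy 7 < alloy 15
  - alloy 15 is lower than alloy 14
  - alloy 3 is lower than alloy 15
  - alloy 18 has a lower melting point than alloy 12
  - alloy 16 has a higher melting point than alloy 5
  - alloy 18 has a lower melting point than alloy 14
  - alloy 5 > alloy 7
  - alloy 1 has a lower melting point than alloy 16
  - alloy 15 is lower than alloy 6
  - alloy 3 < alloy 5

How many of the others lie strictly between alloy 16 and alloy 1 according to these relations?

Chaining upward from alloy 1 reaches: alloy 12, alloy 2, alloy 6, alloy 4.
Chaining downward from alloy 16 reaches: alloy 18, alloy 3, alloy 7, alloy 17, alloy 12, alloy 15, alloy 5, alloy 6.
Strictly between alloy 1 and alloy 16 are those in both lists: alloy 12, alloy 6 — 2 elements.

2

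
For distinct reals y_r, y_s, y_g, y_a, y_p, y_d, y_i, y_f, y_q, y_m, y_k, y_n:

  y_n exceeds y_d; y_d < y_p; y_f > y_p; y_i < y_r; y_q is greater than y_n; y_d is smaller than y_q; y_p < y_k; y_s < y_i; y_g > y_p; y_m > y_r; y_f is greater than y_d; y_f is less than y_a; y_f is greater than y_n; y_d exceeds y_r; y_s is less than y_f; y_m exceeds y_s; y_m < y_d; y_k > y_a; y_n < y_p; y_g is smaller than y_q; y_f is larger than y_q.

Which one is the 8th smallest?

The consecutive relations fix a unique order: y_s < y_i < y_r < y_m < y_d < y_n < y_p < y_g < y_q < y_f < y_a < y_k.
The 8th smallest is y_g.

y_g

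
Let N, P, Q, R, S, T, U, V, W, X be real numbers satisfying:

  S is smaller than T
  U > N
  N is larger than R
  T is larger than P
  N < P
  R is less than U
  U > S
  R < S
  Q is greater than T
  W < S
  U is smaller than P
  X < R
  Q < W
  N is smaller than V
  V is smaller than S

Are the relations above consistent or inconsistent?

inconsistent

Chaining the given relations yields S < U < P < T < Q < W, so S < W. But one relation states W < S. These cannot both hold.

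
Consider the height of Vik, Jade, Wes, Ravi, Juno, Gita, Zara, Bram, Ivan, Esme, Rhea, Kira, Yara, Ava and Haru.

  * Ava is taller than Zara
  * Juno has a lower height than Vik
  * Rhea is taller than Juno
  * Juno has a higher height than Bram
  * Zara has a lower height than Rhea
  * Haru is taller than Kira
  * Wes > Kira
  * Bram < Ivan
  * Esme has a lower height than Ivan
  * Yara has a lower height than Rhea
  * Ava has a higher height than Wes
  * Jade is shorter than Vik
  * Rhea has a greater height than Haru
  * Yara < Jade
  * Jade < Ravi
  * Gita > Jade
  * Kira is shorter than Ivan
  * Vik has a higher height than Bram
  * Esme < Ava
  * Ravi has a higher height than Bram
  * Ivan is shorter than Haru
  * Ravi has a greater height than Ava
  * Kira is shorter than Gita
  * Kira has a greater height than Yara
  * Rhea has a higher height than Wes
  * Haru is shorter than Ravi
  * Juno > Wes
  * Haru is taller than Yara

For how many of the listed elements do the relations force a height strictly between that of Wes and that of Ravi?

The relations place Wes below Ravi. An element lies strictly between them when it is forced above Wes and also forced below Ravi.
Above Wes: {Juno, Ava, Vik, Rhea}. Below Ravi: {Bram, Yara, Jade, Kira, Zara, Esme, Ivan, Ava, Haru}.
Intersection: {Ava} — 1.

1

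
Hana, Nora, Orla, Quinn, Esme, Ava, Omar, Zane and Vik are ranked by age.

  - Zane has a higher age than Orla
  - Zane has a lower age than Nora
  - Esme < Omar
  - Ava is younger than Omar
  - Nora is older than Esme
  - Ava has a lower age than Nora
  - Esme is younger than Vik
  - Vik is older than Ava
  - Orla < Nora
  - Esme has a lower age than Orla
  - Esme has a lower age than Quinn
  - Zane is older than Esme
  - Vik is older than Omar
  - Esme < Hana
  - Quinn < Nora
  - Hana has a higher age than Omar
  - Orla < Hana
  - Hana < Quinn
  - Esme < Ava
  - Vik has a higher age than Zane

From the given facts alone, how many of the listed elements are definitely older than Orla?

5

The elements the relations force above Orla are Hana, Quinn, Zane, Nora, Vik — no chain reaches any other.
That is 5.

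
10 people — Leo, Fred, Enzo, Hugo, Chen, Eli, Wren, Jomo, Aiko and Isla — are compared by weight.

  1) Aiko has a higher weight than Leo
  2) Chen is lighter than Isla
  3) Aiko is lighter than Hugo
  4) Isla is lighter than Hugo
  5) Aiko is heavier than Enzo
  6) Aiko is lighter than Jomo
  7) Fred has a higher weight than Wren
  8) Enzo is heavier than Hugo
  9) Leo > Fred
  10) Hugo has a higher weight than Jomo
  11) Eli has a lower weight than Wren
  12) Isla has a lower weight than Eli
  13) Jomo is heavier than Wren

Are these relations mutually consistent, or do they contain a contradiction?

inconsistent

We have Enzo < Aiko stated directly, yet also Aiko < Jomo < Hugo < Enzo by chaining the others — so Aiko < Enzo. Contradiction.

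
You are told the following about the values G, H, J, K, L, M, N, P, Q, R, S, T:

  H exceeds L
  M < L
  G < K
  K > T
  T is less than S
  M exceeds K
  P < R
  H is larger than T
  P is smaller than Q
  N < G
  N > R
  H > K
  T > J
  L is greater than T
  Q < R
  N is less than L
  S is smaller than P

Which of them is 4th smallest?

The consecutive relations fix a unique order: J < T < S < P < Q < R < N < G < K < M < L < H.
Counting 4 from the smallest end gives P.

P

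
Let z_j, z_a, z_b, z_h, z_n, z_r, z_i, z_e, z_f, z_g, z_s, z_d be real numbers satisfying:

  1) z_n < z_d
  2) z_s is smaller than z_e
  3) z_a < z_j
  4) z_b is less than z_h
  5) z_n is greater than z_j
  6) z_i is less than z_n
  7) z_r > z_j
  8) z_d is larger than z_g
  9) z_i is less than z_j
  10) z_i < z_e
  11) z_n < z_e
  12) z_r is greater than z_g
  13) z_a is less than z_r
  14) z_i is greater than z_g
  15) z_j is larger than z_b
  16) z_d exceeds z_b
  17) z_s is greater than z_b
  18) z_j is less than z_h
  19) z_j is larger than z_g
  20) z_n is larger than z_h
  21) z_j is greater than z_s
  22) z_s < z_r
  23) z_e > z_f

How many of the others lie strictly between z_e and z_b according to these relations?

4

The relations place z_b below z_e. An element lies strictly between them when it is forced above z_b and also forced below z_e.
Above z_b: {z_s, z_j, z_h, z_n, z_r, z_d}. Below z_e: {z_g, z_a, z_i, z_s, z_j, z_h, z_n, z_f}.
Intersection: {z_s, z_j, z_h, z_n} — 4.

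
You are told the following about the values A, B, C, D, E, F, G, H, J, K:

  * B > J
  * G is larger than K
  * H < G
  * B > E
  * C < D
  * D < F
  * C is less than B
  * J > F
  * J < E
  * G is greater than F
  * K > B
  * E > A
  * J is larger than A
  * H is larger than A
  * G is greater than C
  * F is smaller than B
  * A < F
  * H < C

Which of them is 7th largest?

D

The consecutive relations fix a unique order: A < H < C < D < F < J < E < B < K < G.
Counting 7 from the largest end gives D.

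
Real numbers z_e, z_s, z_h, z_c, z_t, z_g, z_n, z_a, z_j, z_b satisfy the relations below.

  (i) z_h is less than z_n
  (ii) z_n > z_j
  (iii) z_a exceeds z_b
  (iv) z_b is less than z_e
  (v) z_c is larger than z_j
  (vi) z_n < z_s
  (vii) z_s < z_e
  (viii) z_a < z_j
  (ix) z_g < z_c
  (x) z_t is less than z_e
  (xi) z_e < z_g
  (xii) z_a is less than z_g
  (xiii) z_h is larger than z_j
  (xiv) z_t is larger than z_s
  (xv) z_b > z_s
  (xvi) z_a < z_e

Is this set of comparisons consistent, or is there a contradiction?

Chaining the given relations yields z_b < z_a < z_j < z_h < z_n < z_s, so z_b < z_s. But one relation states z_s < z_b. These cannot both hold.

inconsistent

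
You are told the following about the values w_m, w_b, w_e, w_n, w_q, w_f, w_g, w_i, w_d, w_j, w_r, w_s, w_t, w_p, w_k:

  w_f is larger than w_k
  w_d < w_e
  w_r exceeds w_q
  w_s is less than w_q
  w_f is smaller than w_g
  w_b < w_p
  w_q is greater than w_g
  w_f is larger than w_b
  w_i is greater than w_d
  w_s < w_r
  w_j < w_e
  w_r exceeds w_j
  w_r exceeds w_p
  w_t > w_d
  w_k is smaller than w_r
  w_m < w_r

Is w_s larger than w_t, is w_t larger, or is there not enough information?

Following every chain through w_s: above w_s we get w_q, w_r.
w_t is not reached, and no chain runs the other way from w_t to w_s.
So the given relations leave the order of w_s and w_t undetermined.

undetermined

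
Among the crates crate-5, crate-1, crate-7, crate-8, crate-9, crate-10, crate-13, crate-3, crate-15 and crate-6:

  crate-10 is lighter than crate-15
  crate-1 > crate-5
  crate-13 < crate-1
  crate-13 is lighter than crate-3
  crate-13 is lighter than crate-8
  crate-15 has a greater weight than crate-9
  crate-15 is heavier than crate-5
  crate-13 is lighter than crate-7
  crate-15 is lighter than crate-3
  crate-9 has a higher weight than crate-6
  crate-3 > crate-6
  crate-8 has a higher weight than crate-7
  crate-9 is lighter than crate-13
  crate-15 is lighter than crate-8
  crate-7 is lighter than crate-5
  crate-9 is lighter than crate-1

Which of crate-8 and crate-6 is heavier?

crate-8

The relevant relations are crate-6 < crate-9; crate-9 < crate-13; crate-13 < crate-7; crate-7 < crate-5; crate-5 < crate-15; crate-15 < crate-8.
Together: crate-6 < crate-9 < crate-13 < crate-7 < crate-5 < crate-15 < crate-8.
So crate-6 < crate-8; crate-8 is the heavier of the two.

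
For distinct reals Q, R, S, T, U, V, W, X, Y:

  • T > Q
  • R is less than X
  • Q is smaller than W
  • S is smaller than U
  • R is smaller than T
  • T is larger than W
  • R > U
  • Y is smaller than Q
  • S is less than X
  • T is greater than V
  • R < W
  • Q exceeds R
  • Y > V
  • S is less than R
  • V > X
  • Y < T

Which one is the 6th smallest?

Y

Chaining the given pairs: S < U < R < X < V < Y < Q < W < T.
The 6th smallest is Y.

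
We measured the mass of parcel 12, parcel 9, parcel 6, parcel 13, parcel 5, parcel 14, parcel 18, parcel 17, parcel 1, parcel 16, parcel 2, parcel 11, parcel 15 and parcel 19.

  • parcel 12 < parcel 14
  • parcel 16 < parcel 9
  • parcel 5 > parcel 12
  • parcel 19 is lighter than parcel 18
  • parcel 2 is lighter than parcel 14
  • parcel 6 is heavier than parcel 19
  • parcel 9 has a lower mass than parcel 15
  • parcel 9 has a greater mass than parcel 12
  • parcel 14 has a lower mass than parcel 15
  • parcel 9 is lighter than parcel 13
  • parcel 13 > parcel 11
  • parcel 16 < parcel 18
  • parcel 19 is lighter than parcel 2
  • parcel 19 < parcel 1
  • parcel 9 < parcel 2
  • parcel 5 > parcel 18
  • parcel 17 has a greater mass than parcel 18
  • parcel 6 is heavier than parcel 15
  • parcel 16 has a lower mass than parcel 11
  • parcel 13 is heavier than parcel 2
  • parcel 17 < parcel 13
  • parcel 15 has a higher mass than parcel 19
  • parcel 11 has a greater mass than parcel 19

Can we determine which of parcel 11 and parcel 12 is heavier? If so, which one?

Following every chain through parcel 12: above parcel 12 we get parcel 9, parcel 2, parcel 14, parcel 15, parcel 6, parcel 5, parcel 13.
parcel 11 is not reached, and no chain runs the other way from parcel 11 to parcel 12.
So the given relations leave the order of parcel 12 and parcel 11 undetermined.

undetermined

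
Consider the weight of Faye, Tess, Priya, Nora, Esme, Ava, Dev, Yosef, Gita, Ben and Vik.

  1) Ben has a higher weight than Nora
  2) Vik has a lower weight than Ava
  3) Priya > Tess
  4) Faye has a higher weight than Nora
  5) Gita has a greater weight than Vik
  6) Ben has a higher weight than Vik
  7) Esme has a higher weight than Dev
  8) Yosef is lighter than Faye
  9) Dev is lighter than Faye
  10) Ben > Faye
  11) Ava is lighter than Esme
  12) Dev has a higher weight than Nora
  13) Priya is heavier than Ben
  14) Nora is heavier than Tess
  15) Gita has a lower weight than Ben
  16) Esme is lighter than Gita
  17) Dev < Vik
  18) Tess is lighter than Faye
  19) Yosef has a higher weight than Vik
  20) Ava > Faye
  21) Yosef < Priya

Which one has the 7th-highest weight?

Yosef

Piecing the relations together gives one ordering: Tess < Nora < Dev < Vik < Yosef < Faye < Ava < Esme < Gita < Ben < Priya.
The 7th largest is Yosef.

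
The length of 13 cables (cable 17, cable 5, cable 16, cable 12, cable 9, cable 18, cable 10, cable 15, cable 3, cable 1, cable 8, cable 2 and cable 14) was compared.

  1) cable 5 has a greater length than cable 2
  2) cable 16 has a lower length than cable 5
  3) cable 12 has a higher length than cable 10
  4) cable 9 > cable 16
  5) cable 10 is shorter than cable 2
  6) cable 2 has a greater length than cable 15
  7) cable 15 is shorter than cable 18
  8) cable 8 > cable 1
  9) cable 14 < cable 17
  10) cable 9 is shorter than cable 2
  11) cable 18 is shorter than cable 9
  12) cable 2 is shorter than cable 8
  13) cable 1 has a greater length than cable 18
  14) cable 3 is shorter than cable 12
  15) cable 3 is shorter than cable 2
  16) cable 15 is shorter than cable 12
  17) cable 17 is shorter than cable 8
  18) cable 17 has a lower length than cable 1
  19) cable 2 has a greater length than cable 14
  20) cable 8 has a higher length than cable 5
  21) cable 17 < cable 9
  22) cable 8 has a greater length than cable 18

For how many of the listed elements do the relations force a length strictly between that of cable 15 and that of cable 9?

The relations place cable 15 below cable 9. An element lies strictly between them when it is forced above cable 15 and also forced below cable 9.
Above cable 15: {cable 18, cable 1, cable 12, cable 2, cable 5, cable 8}. Below cable 9: {cable 14, cable 16, cable 17, cable 18}.
Intersection: {cable 18} — 1.

1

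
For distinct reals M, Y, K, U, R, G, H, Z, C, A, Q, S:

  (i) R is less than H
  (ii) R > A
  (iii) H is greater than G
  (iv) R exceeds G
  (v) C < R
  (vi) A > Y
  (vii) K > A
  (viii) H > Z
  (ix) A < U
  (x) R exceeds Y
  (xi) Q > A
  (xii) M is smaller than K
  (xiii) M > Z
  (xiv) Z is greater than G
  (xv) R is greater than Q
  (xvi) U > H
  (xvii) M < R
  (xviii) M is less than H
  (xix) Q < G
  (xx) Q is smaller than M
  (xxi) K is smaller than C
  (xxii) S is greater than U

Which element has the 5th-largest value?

Piecing the relations together gives one ordering: Y < A < Q < G < Z < M < K < C < R < H < U < S.
The 5th largest is C.

C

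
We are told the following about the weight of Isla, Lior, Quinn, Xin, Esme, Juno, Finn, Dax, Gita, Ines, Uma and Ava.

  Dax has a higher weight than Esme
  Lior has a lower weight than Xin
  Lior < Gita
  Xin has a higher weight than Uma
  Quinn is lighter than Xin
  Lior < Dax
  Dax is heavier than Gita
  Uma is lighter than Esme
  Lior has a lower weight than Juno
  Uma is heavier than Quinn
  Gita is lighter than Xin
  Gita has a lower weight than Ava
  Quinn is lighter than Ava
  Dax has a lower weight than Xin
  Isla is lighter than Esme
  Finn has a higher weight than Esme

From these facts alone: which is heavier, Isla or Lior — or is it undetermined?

Following every chain through Isla: above Isla we get Esme, Dax, Finn, Xin.
Lior is not reached, and no chain runs the other way from Lior to Isla.
So the given relations leave the order of Isla and Lior undetermined.

undetermined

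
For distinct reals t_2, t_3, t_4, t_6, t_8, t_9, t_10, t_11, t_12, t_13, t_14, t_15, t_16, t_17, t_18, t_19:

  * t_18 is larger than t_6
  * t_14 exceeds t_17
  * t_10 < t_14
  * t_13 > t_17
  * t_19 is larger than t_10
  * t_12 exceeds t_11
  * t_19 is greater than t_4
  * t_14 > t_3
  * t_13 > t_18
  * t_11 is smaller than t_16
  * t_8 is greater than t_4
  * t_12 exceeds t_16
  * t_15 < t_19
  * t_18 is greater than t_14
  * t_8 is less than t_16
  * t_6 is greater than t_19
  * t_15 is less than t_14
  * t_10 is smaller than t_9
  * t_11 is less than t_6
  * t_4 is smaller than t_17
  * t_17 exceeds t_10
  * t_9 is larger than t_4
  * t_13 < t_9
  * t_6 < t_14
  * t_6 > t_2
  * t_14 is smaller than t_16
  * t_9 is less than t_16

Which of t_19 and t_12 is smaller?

The relevant relations are t_19 < t_6; t_6 < t_14; t_14 < t_18; t_18 < t_13; t_13 < t_9; t_9 < t_16; t_16 < t_12.
Together: t_19 < t_6 < t_14 < t_18 < t_13 < t_9 < t_16 < t_12.
So t_19 < t_12; t_19 is the smaller of the two.

t_19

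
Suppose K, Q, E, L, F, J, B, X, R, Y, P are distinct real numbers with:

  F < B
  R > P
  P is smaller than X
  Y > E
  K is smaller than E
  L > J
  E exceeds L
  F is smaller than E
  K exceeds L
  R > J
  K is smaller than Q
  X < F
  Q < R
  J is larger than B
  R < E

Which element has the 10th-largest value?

The consecutive relations fix a unique order: P < X < F < B < J < L < K < Q < R < E < Y.
Counting 10 from the largest end gives X.

X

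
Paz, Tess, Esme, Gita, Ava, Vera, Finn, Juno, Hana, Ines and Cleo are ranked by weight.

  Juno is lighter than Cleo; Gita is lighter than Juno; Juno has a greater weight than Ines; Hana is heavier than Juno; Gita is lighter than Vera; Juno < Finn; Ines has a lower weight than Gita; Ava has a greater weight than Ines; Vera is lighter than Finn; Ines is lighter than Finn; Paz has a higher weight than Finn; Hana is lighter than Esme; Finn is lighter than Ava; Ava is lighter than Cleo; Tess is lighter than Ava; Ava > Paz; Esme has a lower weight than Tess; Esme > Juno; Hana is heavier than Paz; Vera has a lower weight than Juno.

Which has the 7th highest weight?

Finn

The consecutive relations fix a unique order: Ines < Gita < Vera < Juno < Finn < Paz < Hana < Esme < Tess < Ava < Cleo.
Counting 7 from the largest end gives Finn.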